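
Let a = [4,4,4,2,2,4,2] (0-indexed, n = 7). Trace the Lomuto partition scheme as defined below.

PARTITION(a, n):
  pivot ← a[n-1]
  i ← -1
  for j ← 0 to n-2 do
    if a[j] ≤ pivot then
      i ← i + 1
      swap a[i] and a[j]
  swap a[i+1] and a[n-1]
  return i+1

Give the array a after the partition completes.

[2,2,2,4,4,4,4]

pivot = a[6] = 2; i = -1
j=0: a[0]=4 > 2 → no swap
j=1: a[1]=4 > 2 → no swap
j=2: a[2]=4 > 2 → no swap
j=3: a[3]=2 ≤ 2 → i=0, swap a[0],a[3] → [2,4,4,4,2,4,2]
j=4: a[4]=2 ≤ 2 → i=1, swap a[1],a[4] → [2,2,4,4,4,4,2]
j=5: a[5]=4 > 2 → no swap
final swap a[2],a[6] → [2,2,2,4,4,4,4]; return 2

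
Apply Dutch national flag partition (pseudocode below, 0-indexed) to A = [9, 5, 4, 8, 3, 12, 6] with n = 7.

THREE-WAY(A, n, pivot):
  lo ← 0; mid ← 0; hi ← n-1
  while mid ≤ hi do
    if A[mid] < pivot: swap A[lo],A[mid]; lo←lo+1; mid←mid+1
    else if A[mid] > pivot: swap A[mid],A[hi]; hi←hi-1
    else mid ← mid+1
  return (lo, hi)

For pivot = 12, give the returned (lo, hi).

(6, 6)

pivot = 12; lo=0, mid=0, hi=6
A[mid]=9<12: swap A[0],A[0]; lo=1,mid=1 → [9, 5, 4, 8, 3, 12, 6]
A[mid]=5<12: swap A[1],A[1]; lo=2,mid=2 → [9, 5, 4, 8, 3, 12, 6]
A[mid]=4<12: swap A[2],A[2]; lo=3,mid=3 → [9, 5, 4, 8, 3, 12, 6]
A[mid]=8<12: swap A[3],A[3]; lo=4,mid=4 → [9, 5, 4, 8, 3, 12, 6]
A[mid]=3<12: swap A[4],A[4]; lo=5,mid=5 → [9, 5, 4, 8, 3, 12, 6]
A[mid]=12=12: mid=6
A[mid]=6<12: swap A[5],A[6]; lo=6,mid=7 → [9, 5, 4, 8, 3, 6, 12]
end: lo=6, hi=6; A = [9, 5, 4, 8, 3, 6, 12]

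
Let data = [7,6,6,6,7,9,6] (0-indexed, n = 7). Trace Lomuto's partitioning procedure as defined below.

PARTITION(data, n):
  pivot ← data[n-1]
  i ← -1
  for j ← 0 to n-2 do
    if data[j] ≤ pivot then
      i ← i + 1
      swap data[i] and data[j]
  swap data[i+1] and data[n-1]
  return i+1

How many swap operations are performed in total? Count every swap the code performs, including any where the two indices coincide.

pivot = data[6] = 6; i = -1
j=0: data[0]=7 > 6 → no swap
j=1: data[1]=6 ≤ 6 → i=0, swap data[0],data[1] → [6,7,6,6,7,9,6]
j=2: data[2]=6 ≤ 6 → i=1, swap data[1],data[2] → [6,6,7,6,7,9,6]
j=3: data[3]=6 ≤ 6 → i=2, swap data[2],data[3] → [6,6,6,7,7,9,6]
j=4: data[4]=7 > 6 → no swap
j=5: data[5]=9 > 6 → no swap
final swap data[3],data[6] → [6,6,6,6,7,9,7]; return 3

4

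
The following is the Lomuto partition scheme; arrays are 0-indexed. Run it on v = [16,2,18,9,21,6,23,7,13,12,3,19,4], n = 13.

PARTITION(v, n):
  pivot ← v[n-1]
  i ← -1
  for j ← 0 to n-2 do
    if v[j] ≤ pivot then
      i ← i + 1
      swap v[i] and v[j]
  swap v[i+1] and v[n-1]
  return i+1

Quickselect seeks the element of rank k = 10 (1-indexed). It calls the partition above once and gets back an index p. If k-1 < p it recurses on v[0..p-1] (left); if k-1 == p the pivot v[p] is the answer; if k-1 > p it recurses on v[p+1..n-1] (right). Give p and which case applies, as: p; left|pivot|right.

pivot = v[12] = 4; i = -1
j=0: v[0]=16 > 4 → no swap
j=1: v[1]=2 ≤ 4 → i=0, swap v[0],v[1] → [2,16,18,9,21,6,23,7,13,12,3,19,4]
j=2: v[2]=18 > 4 → no swap
j=3: v[3]=9 > 4 → no swap
j=4: v[4]=21 > 4 → no swap
j=5: v[5]=6 > 4 → no swap
j=6: v[6]=23 > 4 → no swap
j=7: v[7]=7 > 4 → no swap
j=8: v[8]=13 > 4 → no swap
j=9: v[9]=12 > 4 → no swap
j=10: v[10]=3 ≤ 4 → i=1, swap v[1],v[10] → [2,3,18,9,21,6,23,7,13,12,16,19,4]
j=11: v[11]=19 > 4 → no swap
final swap v[2],v[12] → [2,3,4,9,21,6,23,7,13,12,16,19,18]; return 2
p = 2; k-1 = 9 > 2 ⇒ right

2; right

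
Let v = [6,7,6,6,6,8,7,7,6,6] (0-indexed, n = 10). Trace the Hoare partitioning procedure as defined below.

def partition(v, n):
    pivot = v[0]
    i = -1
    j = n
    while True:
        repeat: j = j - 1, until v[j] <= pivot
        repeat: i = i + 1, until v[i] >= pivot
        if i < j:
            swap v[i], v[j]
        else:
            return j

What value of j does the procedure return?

3

pivot = v[0] = 6; i = -1, j = 10
j→9 (v[9]=6≤6), i→0 (v[0]=6≥6); i<j, swap → [6,7,6,6,6,8,7,7,6,6]
j→8 (v[8]=6≤6), i→1 (v[1]=7≥6); i<j, swap → [6,6,6,6,6,8,7,7,7,6]
j→4 (v[4]=6≤6), i→2 (v[2]=6≥6); i<j, swap → [6,6,6,6,6,8,7,7,7,6]
j→3, i→3; i≥j, return j=3. v = [6,6,6,6,6,8,7,7,7,6]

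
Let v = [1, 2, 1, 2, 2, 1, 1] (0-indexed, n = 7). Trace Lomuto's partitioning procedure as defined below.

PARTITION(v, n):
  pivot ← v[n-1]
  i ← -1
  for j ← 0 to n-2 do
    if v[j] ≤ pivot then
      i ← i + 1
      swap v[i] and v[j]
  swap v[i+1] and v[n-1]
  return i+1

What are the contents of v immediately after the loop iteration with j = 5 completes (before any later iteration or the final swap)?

[1, 1, 1, 2, 2, 2, 1]

pivot=1, i=-1
j=0: 1≤1, i=0, swap(0,0) ⇒ [1, 2, 1, 2, 2, 1, 1]
j=1: 2>1, skip
j=2: 1≤1, i=1, swap(1,2) ⇒ [1, 1, 2, 2, 2, 1, 1]
j=3: 2>1, skip
j=4: 2>1, skip
j=5: 1≤1, i=2, swap(2,5) ⇒ [1, 1, 1, 2, 2, 2, 1]
(after j=5) v = [1, 1, 1, 2, 2, 2, 1]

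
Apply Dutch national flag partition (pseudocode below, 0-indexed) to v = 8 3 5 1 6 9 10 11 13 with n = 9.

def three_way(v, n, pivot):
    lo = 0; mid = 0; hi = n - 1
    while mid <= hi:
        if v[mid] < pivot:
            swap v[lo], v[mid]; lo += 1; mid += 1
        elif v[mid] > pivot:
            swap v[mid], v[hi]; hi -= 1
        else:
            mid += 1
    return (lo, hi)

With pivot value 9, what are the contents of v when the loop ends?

pivot = 9; lo=0, mid=0, hi=8
v[mid]=8<9: swap v[0],v[0]; lo=1,mid=1 → 8 3 5 1 6 9 10 11 13
v[mid]=3<9: swap v[1],v[1]; lo=2,mid=2 → 8 3 5 1 6 9 10 11 13
v[mid]=5<9: swap v[2],v[2]; lo=3,mid=3 → 8 3 5 1 6 9 10 11 13
v[mid]=1<9: swap v[3],v[3]; lo=4,mid=4 → 8 3 5 1 6 9 10 11 13
v[mid]=6<9: swap v[4],v[4]; lo=5,mid=5 → 8 3 5 1 6 9 10 11 13
v[mid]=9=9: mid=6
v[mid]=10>9: swap v[6],v[8]; hi=7 → 8 3 5 1 6 9 13 11 10
v[mid]=13>9: swap v[6],v[7]; hi=6 → 8 3 5 1 6 9 11 13 10
v[mid]=11>9: swap v[6],v[6]; hi=5 → 8 3 5 1 6 9 11 13 10
end: lo=5, hi=5; v = 8 3 5 1 6 9 11 13 10

8 3 5 1 6 9 11 13 10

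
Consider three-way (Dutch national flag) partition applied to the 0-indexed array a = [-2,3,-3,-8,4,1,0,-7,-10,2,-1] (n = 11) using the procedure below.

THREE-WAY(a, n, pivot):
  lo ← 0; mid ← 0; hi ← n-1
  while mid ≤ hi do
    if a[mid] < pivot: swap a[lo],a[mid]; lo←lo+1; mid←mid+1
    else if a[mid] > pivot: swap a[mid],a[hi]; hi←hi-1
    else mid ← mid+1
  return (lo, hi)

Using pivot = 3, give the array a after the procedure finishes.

[-2,-3,-8,-1,1,0,-7,-10,2,3,4]

lo=0 mid=0 hi=10
-2<3: swap(0,0), lo=1 mid=1 ⇒ [-2,3,-3,-8,4,1,0,-7,-10,2,-1]
3=3: mid=2
-3<3: swap(1,2), lo=2 mid=3 ⇒ [-2,-3,3,-8,4,1,0,-7,-10,2,-1]
-8<3: swap(2,3), lo=3 mid=4 ⇒ [-2,-3,-8,3,4,1,0,-7,-10,2,-1]
4>3: swap(4,10), hi=9 ⇒ [-2,-3,-8,3,-1,1,0,-7,-10,2,4]
-1<3: swap(3,4), lo=4 mid=5 ⇒ [-2,-3,-8,-1,3,1,0,-7,-10,2,4]
1<3: swap(4,5), lo=5 mid=6 ⇒ [-2,-3,-8,-1,1,3,0,-7,-10,2,4]
0<3: swap(5,6), lo=6 mid=7 ⇒ [-2,-3,-8,-1,1,0,3,-7,-10,2,4]
-7<3: swap(6,7), lo=7 mid=8 ⇒ [-2,-3,-8,-1,1,0,-7,3,-10,2,4]
-10<3: swap(7,8), lo=8 mid=9 ⇒ [-2,-3,-8,-1,1,0,-7,-10,3,2,4]
2<3: swap(8,9), lo=9 mid=10 ⇒ [-2,-3,-8,-1,1,0,-7,-10,2,3,4]
done. lo=9 hi=9; a=[-2,-3,-8,-1,1,0,-7,-10,2,3,4]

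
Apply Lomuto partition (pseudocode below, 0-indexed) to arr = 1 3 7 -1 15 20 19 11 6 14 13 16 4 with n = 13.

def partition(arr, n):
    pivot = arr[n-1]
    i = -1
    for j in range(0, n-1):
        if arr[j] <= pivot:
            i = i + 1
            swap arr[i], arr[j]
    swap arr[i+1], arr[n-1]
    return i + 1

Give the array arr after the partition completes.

1 3 -1 4 15 20 19 11 6 14 13 16 7

pivot=4, i=-1
j=0: 1≤4, i=0, swap(0,0) ⇒ 1 3 7 -1 15 20 19 11 6 14 13 16 4
j=1: 3≤4, i=1, swap(1,1) ⇒ 1 3 7 -1 15 20 19 11 6 14 13 16 4
j=2: 7>4, skip
j=3: -1≤4, i=2, swap(2,3) ⇒ 1 3 -1 7 15 20 19 11 6 14 13 16 4
j=4: 15>4, skip
j=5: 20>4, skip
j=6: 19>4, skip
j=7: 11>4, skip
j=8: 6>4, skip
j=9: 14>4, skip
j=10: 13>4, skip
j=11: 16>4, skip
swap(3,12) ⇒ 1 3 -1 4 15 20 19 11 6 14 13 16 7; return 3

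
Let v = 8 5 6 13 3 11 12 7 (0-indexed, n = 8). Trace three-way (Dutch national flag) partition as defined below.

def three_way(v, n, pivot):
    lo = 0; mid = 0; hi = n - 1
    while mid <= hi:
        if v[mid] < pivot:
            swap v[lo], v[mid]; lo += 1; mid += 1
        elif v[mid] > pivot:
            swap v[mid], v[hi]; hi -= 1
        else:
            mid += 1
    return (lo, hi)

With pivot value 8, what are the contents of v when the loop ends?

5 6 7 3 8 12 11 13

lo=0 mid=0 hi=7
8=8: mid=1
5<8: swap(0,1), lo=1 mid=2 ⇒ 5 8 6 13 3 11 12 7
6<8: swap(1,2), lo=2 mid=3 ⇒ 5 6 8 13 3 11 12 7
13>8: swap(3,7), hi=6 ⇒ 5 6 8 7 3 11 12 13
7<8: swap(2,3), lo=3 mid=4 ⇒ 5 6 7 8 3 11 12 13
3<8: swap(3,4), lo=4 mid=5 ⇒ 5 6 7 3 8 11 12 13
11>8: swap(5,6), hi=5 ⇒ 5 6 7 3 8 12 11 13
12>8: swap(5,5), hi=4 ⇒ 5 6 7 3 8 12 11 13
done. lo=4 hi=4; v=5 6 7 3 8 12 11 13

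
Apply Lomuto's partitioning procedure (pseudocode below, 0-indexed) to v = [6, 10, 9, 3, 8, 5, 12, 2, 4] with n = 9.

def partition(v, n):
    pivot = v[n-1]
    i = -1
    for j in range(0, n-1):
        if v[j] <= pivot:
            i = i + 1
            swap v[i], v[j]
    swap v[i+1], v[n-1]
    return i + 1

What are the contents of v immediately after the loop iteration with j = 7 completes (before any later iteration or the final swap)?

pivot = v[8] = 4; i = -1
j=0: v[0]=6 > 4 → no swap
j=1: v[1]=10 > 4 → no swap
j=2: v[2]=9 > 4 → no swap
j=3: v[3]=3 ≤ 4 → i=0, swap v[0],v[3] → [3, 10, 9, 6, 8, 5, 12, 2, 4]
j=4: v[4]=8 > 4 → no swap
j=5: v[5]=5 > 4 → no swap
j=6: v[6]=12 > 4 → no swap
j=7: v[7]=2 ≤ 4 → i=1, swap v[1],v[7] → [3, 2, 9, 6, 8, 5, 12, 10, 4]
(after j=7) v = [3, 2, 9, 6, 8, 5, 12, 10, 4]

[3, 2, 9, 6, 8, 5, 12, 10, 4]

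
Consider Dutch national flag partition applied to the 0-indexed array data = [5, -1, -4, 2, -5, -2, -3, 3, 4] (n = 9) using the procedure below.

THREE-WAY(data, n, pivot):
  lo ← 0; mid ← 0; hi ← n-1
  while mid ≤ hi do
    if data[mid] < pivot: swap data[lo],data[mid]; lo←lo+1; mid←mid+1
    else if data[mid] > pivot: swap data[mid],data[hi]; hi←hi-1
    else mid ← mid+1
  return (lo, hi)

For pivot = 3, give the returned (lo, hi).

pivot = 3; lo=0, mid=0, hi=8
data[mid]=5>3: swap data[0],data[8]; hi=7 → [4, -1, -4, 2, -5, -2, -3, 3, 5]
data[mid]=4>3: swap data[0],data[7]; hi=6 → [3, -1, -4, 2, -5, -2, -3, 4, 5]
data[mid]=3=3: mid=1
data[mid]=-1<3: swap data[0],data[1]; lo=1,mid=2 → [-1, 3, -4, 2, -5, -2, -3, 4, 5]
data[mid]=-4<3: swap data[1],data[2]; lo=2,mid=3 → [-1, -4, 3, 2, -5, -2, -3, 4, 5]
data[mid]=2<3: swap data[2],data[3]; lo=3,mid=4 → [-1, -4, 2, 3, -5, -2, -3, 4, 5]
data[mid]=-5<3: swap data[3],data[4]; lo=4,mid=5 → [-1, -4, 2, -5, 3, -2, -3, 4, 5]
data[mid]=-2<3: swap data[4],data[5]; lo=5,mid=6 → [-1, -4, 2, -5, -2, 3, -3, 4, 5]
data[mid]=-3<3: swap data[5],data[6]; lo=6,mid=7 → [-1, -4, 2, -5, -2, -3, 3, 4, 5]
end: lo=6, hi=6; data = [-1, -4, 2, -5, -2, -3, 3, 4, 5]

(6, 6)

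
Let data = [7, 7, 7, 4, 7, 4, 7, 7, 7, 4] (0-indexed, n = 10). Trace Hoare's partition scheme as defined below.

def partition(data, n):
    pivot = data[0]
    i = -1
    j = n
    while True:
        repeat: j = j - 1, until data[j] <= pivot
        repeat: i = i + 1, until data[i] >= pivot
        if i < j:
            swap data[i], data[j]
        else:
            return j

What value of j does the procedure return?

pivot = data[0] = 7; i = -1, j = 10
j→9 (data[9]=4≤7), i→0 (data[0]=7≥7); i<j, swap → [4, 7, 7, 4, 7, 4, 7, 7, 7, 7]
j→8 (data[8]=7≤7), i→1 (data[1]=7≥7); i<j, swap → [4, 7, 7, 4, 7, 4, 7, 7, 7, 7]
j→7 (data[7]=7≤7), i→2 (data[2]=7≥7); i<j, swap → [4, 7, 7, 4, 7, 4, 7, 7, 7, 7]
j→6 (data[6]=7≤7), i→4 (data[4]=7≥7); i<j, swap → [4, 7, 7, 4, 7, 4, 7, 7, 7, 7]
j→5, i→6; i≥j, return j=5. data = [4, 7, 7, 4, 7, 4, 7, 7, 7, 7]

5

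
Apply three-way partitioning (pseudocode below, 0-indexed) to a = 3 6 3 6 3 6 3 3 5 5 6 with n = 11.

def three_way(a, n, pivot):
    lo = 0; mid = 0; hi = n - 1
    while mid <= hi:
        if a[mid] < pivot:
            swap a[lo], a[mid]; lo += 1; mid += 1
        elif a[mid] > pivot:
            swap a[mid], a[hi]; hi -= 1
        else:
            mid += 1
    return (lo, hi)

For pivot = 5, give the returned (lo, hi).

(5, 6)

pivot = 5; lo=0, mid=0, hi=10
a[mid]=3<5: swap a[0],a[0]; lo=1,mid=1 → 3 6 3 6 3 6 3 3 5 5 6
a[mid]=6>5: swap a[1],a[10]; hi=9 → 3 6 3 6 3 6 3 3 5 5 6
a[mid]=6>5: swap a[1],a[9]; hi=8 → 3 5 3 6 3 6 3 3 5 6 6
a[mid]=5=5: mid=2
a[mid]=3<5: swap a[1],a[2]; lo=2,mid=3 → 3 3 5 6 3 6 3 3 5 6 6
a[mid]=6>5: swap a[3],a[8]; hi=7 → 3 3 5 5 3 6 3 3 6 6 6
a[mid]=5=5: mid=4
a[mid]=3<5: swap a[2],a[4]; lo=3,mid=5 → 3 3 3 5 5 6 3 3 6 6 6
a[mid]=6>5: swap a[5],a[7]; hi=6 → 3 3 3 5 5 3 3 6 6 6 6
a[mid]=3<5: swap a[3],a[5]; lo=4,mid=6 → 3 3 3 3 5 5 3 6 6 6 6
a[mid]=3<5: swap a[4],a[6]; lo=5,mid=7 → 3 3 3 3 3 5 5 6 6 6 6
end: lo=5, hi=6; a = 3 3 3 3 3 5 5 6 6 6 6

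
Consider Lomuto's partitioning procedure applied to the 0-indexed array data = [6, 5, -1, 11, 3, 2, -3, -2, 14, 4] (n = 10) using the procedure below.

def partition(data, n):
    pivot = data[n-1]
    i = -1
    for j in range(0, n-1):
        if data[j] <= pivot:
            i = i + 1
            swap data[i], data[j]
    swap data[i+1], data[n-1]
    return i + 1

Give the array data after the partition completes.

[-1, 3, 2, -3, -2, 4, 11, 5, 14, 6]

pivot=4, i=-1
j=0: 6>4, skip
j=1: 5>4, skip
j=2: -1≤4, i=0, swap(0,2) ⇒ [-1, 5, 6, 11, 3, 2, -3, -2, 14, 4]
j=3: 11>4, skip
j=4: 3≤4, i=1, swap(1,4) ⇒ [-1, 3, 6, 11, 5, 2, -3, -2, 14, 4]
j=5: 2≤4, i=2, swap(2,5) ⇒ [-1, 3, 2, 11, 5, 6, -3, -2, 14, 4]
j=6: -3≤4, i=3, swap(3,6) ⇒ [-1, 3, 2, -3, 5, 6, 11, -2, 14, 4]
j=7: -2≤4, i=4, swap(4,7) ⇒ [-1, 3, 2, -3, -2, 6, 11, 5, 14, 4]
j=8: 14>4, skip
swap(5,9) ⇒ [-1, 3, 2, -3, -2, 4, 11, 5, 14, 6]; return 5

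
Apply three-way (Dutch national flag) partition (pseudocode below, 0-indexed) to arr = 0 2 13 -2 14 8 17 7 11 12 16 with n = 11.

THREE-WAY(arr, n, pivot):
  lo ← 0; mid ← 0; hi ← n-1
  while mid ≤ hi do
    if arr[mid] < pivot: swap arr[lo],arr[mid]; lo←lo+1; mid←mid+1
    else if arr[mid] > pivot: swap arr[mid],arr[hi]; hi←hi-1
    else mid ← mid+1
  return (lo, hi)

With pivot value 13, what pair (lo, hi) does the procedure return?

(7, 7)

lo=0 mid=0 hi=10
0<13: swap(0,0), lo=1 mid=1 ⇒ 0 2 13 -2 14 8 17 7 11 12 16
2<13: swap(1,1), lo=2 mid=2 ⇒ 0 2 13 -2 14 8 17 7 11 12 16
13=13: mid=3
-2<13: swap(2,3), lo=3 mid=4 ⇒ 0 2 -2 13 14 8 17 7 11 12 16
14>13: swap(4,10), hi=9 ⇒ 0 2 -2 13 16 8 17 7 11 12 14
16>13: swap(4,9), hi=8 ⇒ 0 2 -2 13 12 8 17 7 11 16 14
12<13: swap(3,4), lo=4 mid=5 ⇒ 0 2 -2 12 13 8 17 7 11 16 14
8<13: swap(4,5), lo=5 mid=6 ⇒ 0 2 -2 12 8 13 17 7 11 16 14
17>13: swap(6,8), hi=7 ⇒ 0 2 -2 12 8 13 11 7 17 16 14
11<13: swap(5,6), lo=6 mid=7 ⇒ 0 2 -2 12 8 11 13 7 17 16 14
7<13: swap(6,7), lo=7 mid=8 ⇒ 0 2 -2 12 8 11 7 13 17 16 14
done. lo=7 hi=7; arr=0 2 -2 12 8 11 7 13 17 16 14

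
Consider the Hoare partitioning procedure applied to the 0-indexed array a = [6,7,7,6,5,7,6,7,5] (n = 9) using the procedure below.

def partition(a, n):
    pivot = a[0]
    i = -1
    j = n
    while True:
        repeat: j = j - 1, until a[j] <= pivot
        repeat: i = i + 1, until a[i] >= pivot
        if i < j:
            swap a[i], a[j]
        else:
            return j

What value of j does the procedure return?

3

pivot=6
j stops at 8 (5), i stops at 0 (6); swap ⇒ [5,7,7,6,5,7,6,7,6]
j stops at 6 (6), i stops at 1 (7); swap ⇒ [5,6,7,6,5,7,7,7,6]
j stops at 4 (5), i stops at 2 (7); swap ⇒ [5,6,5,6,7,7,7,7,6]
j stops at 3, i stops at 3; i≥j ⇒ return 3. a=[5,6,5,6,7,7,7,7,6]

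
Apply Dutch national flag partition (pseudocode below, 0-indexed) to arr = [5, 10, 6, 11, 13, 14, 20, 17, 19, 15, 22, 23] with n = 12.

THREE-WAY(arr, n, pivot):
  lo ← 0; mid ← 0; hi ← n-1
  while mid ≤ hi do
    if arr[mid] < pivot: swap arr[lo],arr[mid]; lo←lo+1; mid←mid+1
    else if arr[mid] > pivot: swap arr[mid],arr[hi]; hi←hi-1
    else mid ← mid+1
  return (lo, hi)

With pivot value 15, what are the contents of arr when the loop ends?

[5, 10, 6, 11, 13, 14, 15, 19, 17, 22, 23, 20]

pivot = 15; lo=0, mid=0, hi=11
arr[mid]=5<15: swap arr[0],arr[0]; lo=1,mid=1 → [5, 10, 6, 11, 13, 14, 20, 17, 19, 15, 22, 23]
arr[mid]=10<15: swap arr[1],arr[1]; lo=2,mid=2 → [5, 10, 6, 11, 13, 14, 20, 17, 19, 15, 22, 23]
arr[mid]=6<15: swap arr[2],arr[2]; lo=3,mid=3 → [5, 10, 6, 11, 13, 14, 20, 17, 19, 15, 22, 23]
arr[mid]=11<15: swap arr[3],arr[3]; lo=4,mid=4 → [5, 10, 6, 11, 13, 14, 20, 17, 19, 15, 22, 23]
arr[mid]=13<15: swap arr[4],arr[4]; lo=5,mid=5 → [5, 10, 6, 11, 13, 14, 20, 17, 19, 15, 22, 23]
arr[mid]=14<15: swap arr[5],arr[5]; lo=6,mid=6 → [5, 10, 6, 11, 13, 14, 20, 17, 19, 15, 22, 23]
arr[mid]=20>15: swap arr[6],arr[11]; hi=10 → [5, 10, 6, 11, 13, 14, 23, 17, 19, 15, 22, 20]
arr[mid]=23>15: swap arr[6],arr[10]; hi=9 → [5, 10, 6, 11, 13, 14, 22, 17, 19, 15, 23, 20]
arr[mid]=22>15: swap arr[6],arr[9]; hi=8 → [5, 10, 6, 11, 13, 14, 15, 17, 19, 22, 23, 20]
arr[mid]=15=15: mid=7
arr[mid]=17>15: swap arr[7],arr[8]; hi=7 → [5, 10, 6, 11, 13, 14, 15, 19, 17, 22, 23, 20]
arr[mid]=19>15: swap arr[7],arr[7]; hi=6 → [5, 10, 6, 11, 13, 14, 15, 19, 17, 22, 23, 20]
end: lo=6, hi=6; arr = [5, 10, 6, 11, 13, 14, 15, 19, 17, 22, 23, 20]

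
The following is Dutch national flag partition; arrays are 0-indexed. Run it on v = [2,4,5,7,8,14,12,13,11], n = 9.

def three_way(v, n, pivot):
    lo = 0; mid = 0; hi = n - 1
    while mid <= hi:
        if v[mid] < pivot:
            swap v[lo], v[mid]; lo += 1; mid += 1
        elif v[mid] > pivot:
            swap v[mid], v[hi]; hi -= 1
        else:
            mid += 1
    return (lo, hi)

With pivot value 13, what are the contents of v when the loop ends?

lo=0 mid=0 hi=8
2<13: swap(0,0), lo=1 mid=1 ⇒ [2,4,5,7,8,14,12,13,11]
4<13: swap(1,1), lo=2 mid=2 ⇒ [2,4,5,7,8,14,12,13,11]
5<13: swap(2,2), lo=3 mid=3 ⇒ [2,4,5,7,8,14,12,13,11]
7<13: swap(3,3), lo=4 mid=4 ⇒ [2,4,5,7,8,14,12,13,11]
8<13: swap(4,4), lo=5 mid=5 ⇒ [2,4,5,7,8,14,12,13,11]
14>13: swap(5,8), hi=7 ⇒ [2,4,5,7,8,11,12,13,14]
11<13: swap(5,5), lo=6 mid=6 ⇒ [2,4,5,7,8,11,12,13,14]
12<13: swap(6,6), lo=7 mid=7 ⇒ [2,4,5,7,8,11,12,13,14]
13=13: mid=8
done. lo=7 hi=7; v=[2,4,5,7,8,11,12,13,14]

[2,4,5,7,8,11,12,13,14]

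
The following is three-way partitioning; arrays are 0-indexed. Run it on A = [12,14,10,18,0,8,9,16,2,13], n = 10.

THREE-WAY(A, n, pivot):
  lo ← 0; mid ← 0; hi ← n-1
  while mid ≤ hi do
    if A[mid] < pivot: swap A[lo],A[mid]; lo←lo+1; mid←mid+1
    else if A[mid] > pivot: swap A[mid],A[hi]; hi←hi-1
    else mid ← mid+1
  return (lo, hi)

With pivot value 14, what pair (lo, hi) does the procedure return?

(7, 7)

pivot = 14; lo=0, mid=0, hi=9
A[mid]=12<14: swap A[0],A[0]; lo=1,mid=1 → [12,14,10,18,0,8,9,16,2,13]
A[mid]=14=14: mid=2
A[mid]=10<14: swap A[1],A[2]; lo=2,mid=3 → [12,10,14,18,0,8,9,16,2,13]
A[mid]=18>14: swap A[3],A[9]; hi=8 → [12,10,14,13,0,8,9,16,2,18]
A[mid]=13<14: swap A[2],A[3]; lo=3,mid=4 → [12,10,13,14,0,8,9,16,2,18]
A[mid]=0<14: swap A[3],A[4]; lo=4,mid=5 → [12,10,13,0,14,8,9,16,2,18]
A[mid]=8<14: swap A[4],A[5]; lo=5,mid=6 → [12,10,13,0,8,14,9,16,2,18]
A[mid]=9<14: swap A[5],A[6]; lo=6,mid=7 → [12,10,13,0,8,9,14,16,2,18]
A[mid]=16>14: swap A[7],A[8]; hi=7 → [12,10,13,0,8,9,14,2,16,18]
A[mid]=2<14: swap A[6],A[7]; lo=7,mid=8 → [12,10,13,0,8,9,2,14,16,18]
end: lo=7, hi=7; A = [12,10,13,0,8,9,2,14,16,18]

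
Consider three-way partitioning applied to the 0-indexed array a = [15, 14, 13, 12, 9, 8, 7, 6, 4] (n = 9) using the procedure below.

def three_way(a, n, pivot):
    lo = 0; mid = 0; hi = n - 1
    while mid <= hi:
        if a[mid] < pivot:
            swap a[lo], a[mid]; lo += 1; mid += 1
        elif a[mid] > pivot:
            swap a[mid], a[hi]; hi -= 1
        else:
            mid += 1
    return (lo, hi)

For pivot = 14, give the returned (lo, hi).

(7, 7)

lo=0 mid=0 hi=8
15>14: swap(0,8), hi=7 ⇒ [4, 14, 13, 12, 9, 8, 7, 6, 15]
4<14: swap(0,0), lo=1 mid=1 ⇒ [4, 14, 13, 12, 9, 8, 7, 6, 15]
14=14: mid=2
13<14: swap(1,2), lo=2 mid=3 ⇒ [4, 13, 14, 12, 9, 8, 7, 6, 15]
12<14: swap(2,3), lo=3 mid=4 ⇒ [4, 13, 12, 14, 9, 8, 7, 6, 15]
9<14: swap(3,4), lo=4 mid=5 ⇒ [4, 13, 12, 9, 14, 8, 7, 6, 15]
8<14: swap(4,5), lo=5 mid=6 ⇒ [4, 13, 12, 9, 8, 14, 7, 6, 15]
7<14: swap(5,6), lo=6 mid=7 ⇒ [4, 13, 12, 9, 8, 7, 14, 6, 15]
6<14: swap(6,7), lo=7 mid=8 ⇒ [4, 13, 12, 9, 8, 7, 6, 14, 15]
done. lo=7 hi=7; a=[4, 13, 12, 9, 8, 7, 6, 14, 15]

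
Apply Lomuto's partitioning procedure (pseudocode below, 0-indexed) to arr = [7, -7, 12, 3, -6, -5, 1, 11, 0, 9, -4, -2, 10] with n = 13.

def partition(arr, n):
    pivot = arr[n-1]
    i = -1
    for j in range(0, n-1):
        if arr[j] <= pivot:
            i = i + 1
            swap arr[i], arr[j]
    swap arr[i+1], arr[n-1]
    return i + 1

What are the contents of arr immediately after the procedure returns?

pivot = arr[12] = 10; i = -1
j=0: arr[0]=7 ≤ 10 → i=0, swap arr[0],arr[0] (no change) → [7, -7, 12, 3, -6, -5, 1, 11, 0, 9, -4, -2, 10]
j=1: arr[1]=-7 ≤ 10 → i=1, swap arr[1],arr[1] (no change) → [7, -7, 12, 3, -6, -5, 1, 11, 0, 9, -4, -2, 10]
j=2: arr[2]=12 > 10 → no swap
j=3: arr[3]=3 ≤ 10 → i=2, swap arr[2],arr[3] → [7, -7, 3, 12, -6, -5, 1, 11, 0, 9, -4, -2, 10]
j=4: arr[4]=-6 ≤ 10 → i=3, swap arr[3],arr[4] → [7, -7, 3, -6, 12, -5, 1, 11, 0, 9, -4, -2, 10]
j=5: arr[5]=-5 ≤ 10 → i=4, swap arr[4],arr[5] → [7, -7, 3, -6, -5, 12, 1, 11, 0, 9, -4, -2, 10]
j=6: arr[6]=1 ≤ 10 → i=5, swap arr[5],arr[6] → [7, -7, 3, -6, -5, 1, 12, 11, 0, 9, -4, -2, 10]
j=7: arr[7]=11 > 10 → no swap
j=8: arr[8]=0 ≤ 10 → i=6, swap arr[6],arr[8] → [7, -7, 3, -6, -5, 1, 0, 11, 12, 9, -4, -2, 10]
j=9: arr[9]=9 ≤ 10 → i=7, swap arr[7],arr[9] → [7, -7, 3, -6, -5, 1, 0, 9, 12, 11, -4, -2, 10]
j=10: arr[10]=-4 ≤ 10 → i=8, swap arr[8],arr[10] → [7, -7, 3, -6, -5, 1, 0, 9, -4, 11, 12, -2, 10]
j=11: arr[11]=-2 ≤ 10 → i=9, swap arr[9],arr[11] → [7, -7, 3, -6, -5, 1, 0, 9, -4, -2, 12, 11, 10]
final swap arr[10],arr[12] → [7, -7, 3, -6, -5, 1, 0, 9, -4, -2, 10, 11, 12]; return 10

[7, -7, 3, -6, -5, 1, 0, 9, -4, -2, 10, 11, 12]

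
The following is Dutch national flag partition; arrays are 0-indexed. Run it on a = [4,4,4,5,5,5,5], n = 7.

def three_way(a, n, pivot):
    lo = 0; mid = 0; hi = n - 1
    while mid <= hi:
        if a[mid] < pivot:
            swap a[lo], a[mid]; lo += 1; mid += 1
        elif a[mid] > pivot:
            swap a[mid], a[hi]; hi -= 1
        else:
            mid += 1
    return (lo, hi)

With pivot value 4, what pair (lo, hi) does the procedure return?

pivot = 4; lo=0, mid=0, hi=6
a[mid]=4=4: mid=1
a[mid]=4=4: mid=2
a[mid]=4=4: mid=3
a[mid]=5>4: swap a[3],a[6]; hi=5 → [4,4,4,5,5,5,5]
a[mid]=5>4: swap a[3],a[5]; hi=4 → [4,4,4,5,5,5,5]
a[mid]=5>4: swap a[3],a[4]; hi=3 → [4,4,4,5,5,5,5]
a[mid]=5>4: swap a[3],a[3]; hi=2 → [4,4,4,5,5,5,5]
end: lo=0, hi=2; a = [4,4,4,5,5,5,5]

(0, 2)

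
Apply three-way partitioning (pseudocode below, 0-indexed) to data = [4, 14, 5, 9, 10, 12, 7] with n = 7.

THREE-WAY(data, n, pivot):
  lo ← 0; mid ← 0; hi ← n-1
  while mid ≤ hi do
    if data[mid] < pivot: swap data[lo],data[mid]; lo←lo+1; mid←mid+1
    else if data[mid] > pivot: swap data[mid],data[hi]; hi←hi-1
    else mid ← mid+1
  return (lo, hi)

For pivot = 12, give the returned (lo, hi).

lo=0 mid=0 hi=6
4<12: swap(0,0), lo=1 mid=1 ⇒ [4, 14, 5, 9, 10, 12, 7]
14>12: swap(1,6), hi=5 ⇒ [4, 7, 5, 9, 10, 12, 14]
7<12: swap(1,1), lo=2 mid=2 ⇒ [4, 7, 5, 9, 10, 12, 14]
5<12: swap(2,2), lo=3 mid=3 ⇒ [4, 7, 5, 9, 10, 12, 14]
9<12: swap(3,3), lo=4 mid=4 ⇒ [4, 7, 5, 9, 10, 12, 14]
10<12: swap(4,4), lo=5 mid=5 ⇒ [4, 7, 5, 9, 10, 12, 14]
12=12: mid=6
done. lo=5 hi=5; data=[4, 7, 5, 9, 10, 12, 14]

(5, 5)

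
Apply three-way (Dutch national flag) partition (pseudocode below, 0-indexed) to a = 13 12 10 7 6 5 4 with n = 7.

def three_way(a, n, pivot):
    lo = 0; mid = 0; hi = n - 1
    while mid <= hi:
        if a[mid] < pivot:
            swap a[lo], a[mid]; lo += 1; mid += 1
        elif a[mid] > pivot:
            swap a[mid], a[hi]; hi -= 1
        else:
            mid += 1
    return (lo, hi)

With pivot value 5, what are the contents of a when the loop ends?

4 5 7 6 10 12 13

pivot = 5; lo=0, mid=0, hi=6
a[mid]=13>5: swap a[0],a[6]; hi=5 → 4 12 10 7 6 5 13
a[mid]=4<5: swap a[0],a[0]; lo=1,mid=1 → 4 12 10 7 6 5 13
a[mid]=12>5: swap a[1],a[5]; hi=4 → 4 5 10 7 6 12 13
a[mid]=5=5: mid=2
a[mid]=10>5: swap a[2],a[4]; hi=3 → 4 5 6 7 10 12 13
a[mid]=6>5: swap a[2],a[3]; hi=2 → 4 5 7 6 10 12 13
a[mid]=7>5: swap a[2],a[2]; hi=1 → 4 5 7 6 10 12 13
end: lo=1, hi=1; a = 4 5 7 6 10 12 13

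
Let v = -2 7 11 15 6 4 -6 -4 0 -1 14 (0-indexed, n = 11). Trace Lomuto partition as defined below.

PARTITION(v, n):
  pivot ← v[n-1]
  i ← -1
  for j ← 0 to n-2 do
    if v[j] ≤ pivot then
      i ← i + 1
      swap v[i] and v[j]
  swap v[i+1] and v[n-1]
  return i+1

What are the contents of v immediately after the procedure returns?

pivot=14, i=-1
j=0: -2≤14, i=0, swap(0,0) ⇒ -2 7 11 15 6 4 -6 -4 0 -1 14
j=1: 7≤14, i=1, swap(1,1) ⇒ -2 7 11 15 6 4 -6 -4 0 -1 14
j=2: 11≤14, i=2, swap(2,2) ⇒ -2 7 11 15 6 4 -6 -4 0 -1 14
j=3: 15>14, skip
j=4: 6≤14, i=3, swap(3,4) ⇒ -2 7 11 6 15 4 -6 -4 0 -1 14
j=5: 4≤14, i=4, swap(4,5) ⇒ -2 7 11 6 4 15 -6 -4 0 -1 14
j=6: -6≤14, i=5, swap(5,6) ⇒ -2 7 11 6 4 -6 15 -4 0 -1 14
j=7: -4≤14, i=6, swap(6,7) ⇒ -2 7 11 6 4 -6 -4 15 0 -1 14
j=8: 0≤14, i=7, swap(7,8) ⇒ -2 7 11 6 4 -6 -4 0 15 -1 14
j=9: -1≤14, i=8, swap(8,9) ⇒ -2 7 11 6 4 -6 -4 0 -1 15 14
swap(9,10) ⇒ -2 7 11 6 4 -6 -4 0 -1 14 15; return 9

-2 7 11 6 4 -6 -4 0 -1 14 15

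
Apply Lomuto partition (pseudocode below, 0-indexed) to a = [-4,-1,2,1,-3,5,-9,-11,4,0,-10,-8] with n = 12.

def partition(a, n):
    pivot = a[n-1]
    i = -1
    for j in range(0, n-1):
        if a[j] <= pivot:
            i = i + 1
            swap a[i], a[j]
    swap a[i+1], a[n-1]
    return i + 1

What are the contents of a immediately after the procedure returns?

pivot=-8, i=-1
j=0: -4>-8, skip
j=1: -1>-8, skip
j=2: 2>-8, skip
j=3: 1>-8, skip
j=4: -3>-8, skip
j=5: 5>-8, skip
j=6: -9≤-8, i=0, swap(0,6) ⇒ [-9,-1,2,1,-3,5,-4,-11,4,0,-10,-8]
j=7: -11≤-8, i=1, swap(1,7) ⇒ [-9,-11,2,1,-3,5,-4,-1,4,0,-10,-8]
j=8: 4>-8, skip
j=9: 0>-8, skip
j=10: -10≤-8, i=2, swap(2,10) ⇒ [-9,-11,-10,1,-3,5,-4,-1,4,0,2,-8]
swap(3,11) ⇒ [-9,-11,-10,-8,-3,5,-4,-1,4,0,2,1]; return 3

[-9,-11,-10,-8,-3,5,-4,-1,4,0,2,1]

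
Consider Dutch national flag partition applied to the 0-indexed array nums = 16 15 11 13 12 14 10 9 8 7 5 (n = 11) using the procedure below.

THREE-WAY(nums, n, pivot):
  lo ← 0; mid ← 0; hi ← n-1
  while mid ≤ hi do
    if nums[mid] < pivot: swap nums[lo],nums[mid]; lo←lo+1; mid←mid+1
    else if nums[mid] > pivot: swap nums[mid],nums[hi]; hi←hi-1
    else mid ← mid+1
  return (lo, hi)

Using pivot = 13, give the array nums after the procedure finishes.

lo=0 mid=0 hi=10
16>13: swap(0,10), hi=9 ⇒ 5 15 11 13 12 14 10 9 8 7 16
5<13: swap(0,0), lo=1 mid=1 ⇒ 5 15 11 13 12 14 10 9 8 7 16
15>13: swap(1,9), hi=8 ⇒ 5 7 11 13 12 14 10 9 8 15 16
7<13: swap(1,1), lo=2 mid=2 ⇒ 5 7 11 13 12 14 10 9 8 15 16
11<13: swap(2,2), lo=3 mid=3 ⇒ 5 7 11 13 12 14 10 9 8 15 16
13=13: mid=4
12<13: swap(3,4), lo=4 mid=5 ⇒ 5 7 11 12 13 14 10 9 8 15 16
14>13: swap(5,8), hi=7 ⇒ 5 7 11 12 13 8 10 9 14 15 16
8<13: swap(4,5), lo=5 mid=6 ⇒ 5 7 11 12 8 13 10 9 14 15 16
10<13: swap(5,6), lo=6 mid=7 ⇒ 5 7 11 12 8 10 13 9 14 15 16
9<13: swap(6,7), lo=7 mid=8 ⇒ 5 7 11 12 8 10 9 13 14 15 16
done. lo=7 hi=7; nums=5 7 11 12 8 10 9 13 14 15 16

5 7 11 12 8 10 9 13 14 15 16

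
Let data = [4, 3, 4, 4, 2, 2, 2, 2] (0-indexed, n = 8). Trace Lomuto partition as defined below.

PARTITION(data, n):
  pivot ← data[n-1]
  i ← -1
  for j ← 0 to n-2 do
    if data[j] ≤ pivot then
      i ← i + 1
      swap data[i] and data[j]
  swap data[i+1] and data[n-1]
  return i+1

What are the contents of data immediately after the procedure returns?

pivot = data[7] = 2; i = -1
j=0: data[0]=4 > 2 → no swap
j=1: data[1]=3 > 2 → no swap
j=2: data[2]=4 > 2 → no swap
j=3: data[3]=4 > 2 → no swap
j=4: data[4]=2 ≤ 2 → i=0, swap data[0],data[4] → [2, 3, 4, 4, 4, 2, 2, 2]
j=5: data[5]=2 ≤ 2 → i=1, swap data[1],data[5] → [2, 2, 4, 4, 4, 3, 2, 2]
j=6: data[6]=2 ≤ 2 → i=2, swap data[2],data[6] → [2, 2, 2, 4, 4, 3, 4, 2]
final swap data[3],data[7] → [2, 2, 2, 2, 4, 3, 4, 4]; return 3

[2, 2, 2, 2, 4, 3, 4, 4]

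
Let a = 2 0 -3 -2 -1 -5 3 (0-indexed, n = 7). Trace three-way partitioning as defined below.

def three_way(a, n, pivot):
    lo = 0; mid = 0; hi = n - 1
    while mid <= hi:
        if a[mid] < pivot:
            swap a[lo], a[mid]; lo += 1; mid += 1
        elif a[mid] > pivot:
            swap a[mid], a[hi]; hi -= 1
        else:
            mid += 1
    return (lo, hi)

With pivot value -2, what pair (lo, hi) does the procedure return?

(2, 2)

lo=0 mid=0 hi=6
2>-2: swap(0,6), hi=5 ⇒ 3 0 -3 -2 -1 -5 2
3>-2: swap(0,5), hi=4 ⇒ -5 0 -3 -2 -1 3 2
-5<-2: swap(0,0), lo=1 mid=1 ⇒ -5 0 -3 -2 -1 3 2
0>-2: swap(1,4), hi=3 ⇒ -5 -1 -3 -2 0 3 2
-1>-2: swap(1,3), hi=2 ⇒ -5 -2 -3 -1 0 3 2
-2=-2: mid=2
-3<-2: swap(1,2), lo=2 mid=3 ⇒ -5 -3 -2 -1 0 3 2
done. lo=2 hi=2; a=-5 -3 -2 -1 0 3 2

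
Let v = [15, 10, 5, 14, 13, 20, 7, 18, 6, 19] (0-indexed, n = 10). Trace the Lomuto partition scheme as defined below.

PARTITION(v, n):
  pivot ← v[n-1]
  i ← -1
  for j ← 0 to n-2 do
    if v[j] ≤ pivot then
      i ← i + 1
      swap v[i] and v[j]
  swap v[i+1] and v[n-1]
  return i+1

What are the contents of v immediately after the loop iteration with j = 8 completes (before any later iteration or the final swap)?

[15, 10, 5, 14, 13, 7, 18, 6, 20, 19]

pivot=19, i=-1
j=0: 15≤19, i=0, swap(0,0) ⇒ [15, 10, 5, 14, 13, 20, 7, 18, 6, 19]
j=1: 10≤19, i=1, swap(1,1) ⇒ [15, 10, 5, 14, 13, 20, 7, 18, 6, 19]
j=2: 5≤19, i=2, swap(2,2) ⇒ [15, 10, 5, 14, 13, 20, 7, 18, 6, 19]
j=3: 14≤19, i=3, swap(3,3) ⇒ [15, 10, 5, 14, 13, 20, 7, 18, 6, 19]
j=4: 13≤19, i=4, swap(4,4) ⇒ [15, 10, 5, 14, 13, 20, 7, 18, 6, 19]
j=5: 20>19, skip
j=6: 7≤19, i=5, swap(5,6) ⇒ [15, 10, 5, 14, 13, 7, 20, 18, 6, 19]
j=7: 18≤19, i=6, swap(6,7) ⇒ [15, 10, 5, 14, 13, 7, 18, 20, 6, 19]
j=8: 6≤19, i=7, swap(7,8) ⇒ [15, 10, 5, 14, 13, 7, 18, 6, 20, 19]
(after j=8) v = [15, 10, 5, 14, 13, 7, 18, 6, 20, 19]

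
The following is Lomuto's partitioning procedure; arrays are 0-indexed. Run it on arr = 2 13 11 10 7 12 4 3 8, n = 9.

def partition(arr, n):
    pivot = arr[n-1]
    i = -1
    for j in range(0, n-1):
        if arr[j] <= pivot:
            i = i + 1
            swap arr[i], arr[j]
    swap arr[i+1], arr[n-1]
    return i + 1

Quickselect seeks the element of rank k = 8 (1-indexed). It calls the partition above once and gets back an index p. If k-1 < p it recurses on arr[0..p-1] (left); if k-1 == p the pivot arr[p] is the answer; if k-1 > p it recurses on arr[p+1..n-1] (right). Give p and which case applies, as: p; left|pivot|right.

4; right

pivot=8, i=-1
j=0: 2≤8, i=0, swap(0,0) ⇒ 2 13 11 10 7 12 4 3 8
j=1: 13>8, skip
j=2: 11>8, skip
j=3: 10>8, skip
j=4: 7≤8, i=1, swap(1,4) ⇒ 2 7 11 10 13 12 4 3 8
j=5: 12>8, skip
j=6: 4≤8, i=2, swap(2,6) ⇒ 2 7 4 10 13 12 11 3 8
j=7: 3≤8, i=3, swap(3,7) ⇒ 2 7 4 3 13 12 11 10 8
swap(4,8) ⇒ 2 7 4 3 8 12 11 10 13; return 4
p = 4; k-1 = 7 > 4 ⇒ right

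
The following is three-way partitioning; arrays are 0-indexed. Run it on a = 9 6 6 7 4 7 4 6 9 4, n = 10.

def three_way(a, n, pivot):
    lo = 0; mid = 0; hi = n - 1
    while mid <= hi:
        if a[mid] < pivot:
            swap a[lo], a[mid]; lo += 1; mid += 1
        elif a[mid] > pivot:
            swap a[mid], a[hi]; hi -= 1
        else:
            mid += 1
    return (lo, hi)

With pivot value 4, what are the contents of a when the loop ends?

lo=0 mid=0 hi=9
9>4: swap(0,9), hi=8 ⇒ 4 6 6 7 4 7 4 6 9 9
4=4: mid=1
6>4: swap(1,8), hi=7 ⇒ 4 9 6 7 4 7 4 6 6 9
9>4: swap(1,7), hi=6 ⇒ 4 6 6 7 4 7 4 9 6 9
6>4: swap(1,6), hi=5 ⇒ 4 4 6 7 4 7 6 9 6 9
4=4: mid=2
6>4: swap(2,5), hi=4 ⇒ 4 4 7 7 4 6 6 9 6 9
7>4: swap(2,4), hi=3 ⇒ 4 4 4 7 7 6 6 9 6 9
4=4: mid=3
7>4: swap(3,3), hi=2 ⇒ 4 4 4 7 7 6 6 9 6 9
done. lo=0 hi=2; a=4 4 4 7 7 6 6 9 6 9

4 4 4 7 7 6 6 9 6 9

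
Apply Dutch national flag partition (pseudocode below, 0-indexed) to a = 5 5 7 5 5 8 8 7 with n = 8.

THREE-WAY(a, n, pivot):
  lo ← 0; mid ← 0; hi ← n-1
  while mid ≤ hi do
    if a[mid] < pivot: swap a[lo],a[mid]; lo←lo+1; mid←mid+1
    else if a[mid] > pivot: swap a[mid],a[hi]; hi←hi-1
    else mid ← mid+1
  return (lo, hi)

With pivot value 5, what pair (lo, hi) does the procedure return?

(0, 3)

pivot = 5; lo=0, mid=0, hi=7
a[mid]=5=5: mid=1
a[mid]=5=5: mid=2
a[mid]=7>5: swap a[2],a[7]; hi=6 → 5 5 7 5 5 8 8 7
a[mid]=7>5: swap a[2],a[6]; hi=5 → 5 5 8 5 5 8 7 7
a[mid]=8>5: swap a[2],a[5]; hi=4 → 5 5 8 5 5 8 7 7
a[mid]=8>5: swap a[2],a[4]; hi=3 → 5 5 5 5 8 8 7 7
a[mid]=5=5: mid=3
a[mid]=5=5: mid=4
end: lo=0, hi=3; a = 5 5 5 5 8 8 7 7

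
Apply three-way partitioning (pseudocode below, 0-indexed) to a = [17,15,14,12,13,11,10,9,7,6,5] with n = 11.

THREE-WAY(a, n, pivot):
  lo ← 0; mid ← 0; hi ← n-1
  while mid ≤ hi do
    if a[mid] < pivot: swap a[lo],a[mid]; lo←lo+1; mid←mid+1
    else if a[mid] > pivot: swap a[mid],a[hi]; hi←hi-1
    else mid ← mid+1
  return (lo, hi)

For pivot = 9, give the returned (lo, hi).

pivot = 9; lo=0, mid=0, hi=10
a[mid]=17>9: swap a[0],a[10]; hi=9 → [5,15,14,12,13,11,10,9,7,6,17]
a[mid]=5<9: swap a[0],a[0]; lo=1,mid=1 → [5,15,14,12,13,11,10,9,7,6,17]
a[mid]=15>9: swap a[1],a[9]; hi=8 → [5,6,14,12,13,11,10,9,7,15,17]
a[mid]=6<9: swap a[1],a[1]; lo=2,mid=2 → [5,6,14,12,13,11,10,9,7,15,17]
a[mid]=14>9: swap a[2],a[8]; hi=7 → [5,6,7,12,13,11,10,9,14,15,17]
a[mid]=7<9: swap a[2],a[2]; lo=3,mid=3 → [5,6,7,12,13,11,10,9,14,15,17]
a[mid]=12>9: swap a[3],a[7]; hi=6 → [5,6,7,9,13,11,10,12,14,15,17]
a[mid]=9=9: mid=4
a[mid]=13>9: swap a[4],a[6]; hi=5 → [5,6,7,9,10,11,13,12,14,15,17]
a[mid]=10>9: swap a[4],a[5]; hi=4 → [5,6,7,9,11,10,13,12,14,15,17]
a[mid]=11>9: swap a[4],a[4]; hi=3 → [5,6,7,9,11,10,13,12,14,15,17]
end: lo=3, hi=3; a = [5,6,7,9,11,10,13,12,14,15,17]

(3, 3)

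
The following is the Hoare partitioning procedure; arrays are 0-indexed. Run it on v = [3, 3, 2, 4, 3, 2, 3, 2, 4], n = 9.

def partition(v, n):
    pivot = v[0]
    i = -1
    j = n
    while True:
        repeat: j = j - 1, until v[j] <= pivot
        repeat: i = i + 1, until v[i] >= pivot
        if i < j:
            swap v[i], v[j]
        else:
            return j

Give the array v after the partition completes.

pivot=3
j stops at 7 (2), i stops at 0 (3); swap ⇒ [2, 3, 2, 4, 3, 2, 3, 3, 4]
j stops at 6 (3), i stops at 1 (3); swap ⇒ [2, 3, 2, 4, 3, 2, 3, 3, 4]
j stops at 5 (2), i stops at 3 (4); swap ⇒ [2, 3, 2, 2, 3, 4, 3, 3, 4]
j stops at 4, i stops at 4; i≥j ⇒ return 4. v=[2, 3, 2, 2, 3, 4, 3, 3, 4]

[2, 3, 2, 2, 3, 4, 3, 3, 4]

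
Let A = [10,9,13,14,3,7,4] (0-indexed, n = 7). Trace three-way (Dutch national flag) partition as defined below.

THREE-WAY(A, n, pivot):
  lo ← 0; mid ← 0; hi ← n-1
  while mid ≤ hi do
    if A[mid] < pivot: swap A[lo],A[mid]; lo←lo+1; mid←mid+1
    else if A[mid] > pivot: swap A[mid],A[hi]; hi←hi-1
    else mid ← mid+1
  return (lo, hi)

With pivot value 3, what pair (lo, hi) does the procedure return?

(0, 0)

lo=0 mid=0 hi=6
10>3: swap(0,6), hi=5 ⇒ [4,9,13,14,3,7,10]
4>3: swap(0,5), hi=4 ⇒ [7,9,13,14,3,4,10]
7>3: swap(0,4), hi=3 ⇒ [3,9,13,14,7,4,10]
3=3: mid=1
9>3: swap(1,3), hi=2 ⇒ [3,14,13,9,7,4,10]
14>3: swap(1,2), hi=1 ⇒ [3,13,14,9,7,4,10]
13>3: swap(1,1), hi=0 ⇒ [3,13,14,9,7,4,10]
done. lo=0 hi=0; A=[3,13,14,9,7,4,10]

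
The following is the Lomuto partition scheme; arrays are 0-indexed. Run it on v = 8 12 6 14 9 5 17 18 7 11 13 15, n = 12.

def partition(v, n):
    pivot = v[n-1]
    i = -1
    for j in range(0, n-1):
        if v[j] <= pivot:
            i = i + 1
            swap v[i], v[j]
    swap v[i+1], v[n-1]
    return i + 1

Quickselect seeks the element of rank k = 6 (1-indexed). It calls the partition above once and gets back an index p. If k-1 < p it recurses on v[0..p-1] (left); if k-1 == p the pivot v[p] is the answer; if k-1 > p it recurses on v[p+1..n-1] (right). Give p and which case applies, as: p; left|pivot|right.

pivot=15, i=-1
j=0: 8≤15, i=0, swap(0,0) ⇒ 8 12 6 14 9 5 17 18 7 11 13 15
j=1: 12≤15, i=1, swap(1,1) ⇒ 8 12 6 14 9 5 17 18 7 11 13 15
j=2: 6≤15, i=2, swap(2,2) ⇒ 8 12 6 14 9 5 17 18 7 11 13 15
j=3: 14≤15, i=3, swap(3,3) ⇒ 8 12 6 14 9 5 17 18 7 11 13 15
j=4: 9≤15, i=4, swap(4,4) ⇒ 8 12 6 14 9 5 17 18 7 11 13 15
j=5: 5≤15, i=5, swap(5,5) ⇒ 8 12 6 14 9 5 17 18 7 11 13 15
j=6: 17>15, skip
j=7: 18>15, skip
j=8: 7≤15, i=6, swap(6,8) ⇒ 8 12 6 14 9 5 7 18 17 11 13 15
j=9: 11≤15, i=7, swap(7,9) ⇒ 8 12 6 14 9 5 7 11 17 18 13 15
j=10: 13≤15, i=8, swap(8,10) ⇒ 8 12 6 14 9 5 7 11 13 18 17 15
swap(9,11) ⇒ 8 12 6 14 9 5 7 11 13 15 17 18; return 9
p = 9; k-1 = 5 < 9 ⇒ left

9; left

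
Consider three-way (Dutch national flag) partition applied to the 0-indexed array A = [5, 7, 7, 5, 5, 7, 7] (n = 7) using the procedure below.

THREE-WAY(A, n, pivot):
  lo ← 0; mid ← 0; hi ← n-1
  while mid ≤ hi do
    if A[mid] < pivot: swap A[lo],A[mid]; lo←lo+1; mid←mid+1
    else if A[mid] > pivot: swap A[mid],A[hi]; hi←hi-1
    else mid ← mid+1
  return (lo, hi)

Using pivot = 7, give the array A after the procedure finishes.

lo=0 mid=0 hi=6
5<7: swap(0,0), lo=1 mid=1 ⇒ [5, 7, 7, 5, 5, 7, 7]
7=7: mid=2
7=7: mid=3
5<7: swap(1,3), lo=2 mid=4 ⇒ [5, 5, 7, 7, 5, 7, 7]
5<7: swap(2,4), lo=3 mid=5 ⇒ [5, 5, 5, 7, 7, 7, 7]
7=7: mid=6
7=7: mid=7
done. lo=3 hi=6; A=[5, 5, 5, 7, 7, 7, 7]

[5, 5, 5, 7, 7, 7, 7]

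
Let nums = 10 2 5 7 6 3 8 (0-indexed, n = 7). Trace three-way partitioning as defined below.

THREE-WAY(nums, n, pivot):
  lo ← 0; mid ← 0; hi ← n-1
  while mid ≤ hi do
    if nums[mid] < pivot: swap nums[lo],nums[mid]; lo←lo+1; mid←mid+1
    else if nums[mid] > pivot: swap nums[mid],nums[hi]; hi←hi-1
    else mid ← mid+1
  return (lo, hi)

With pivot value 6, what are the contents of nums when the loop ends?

lo=0 mid=0 hi=6
10>6: swap(0,6), hi=5 ⇒ 8 2 5 7 6 3 10
8>6: swap(0,5), hi=4 ⇒ 3 2 5 7 6 8 10
3<6: swap(0,0), lo=1 mid=1 ⇒ 3 2 5 7 6 8 10
2<6: swap(1,1), lo=2 mid=2 ⇒ 3 2 5 7 6 8 10
5<6: swap(2,2), lo=3 mid=3 ⇒ 3 2 5 7 6 8 10
7>6: swap(3,4), hi=3 ⇒ 3 2 5 6 7 8 10
6=6: mid=4
done. lo=3 hi=3; nums=3 2 5 6 7 8 10

3 2 5 6 7 8 10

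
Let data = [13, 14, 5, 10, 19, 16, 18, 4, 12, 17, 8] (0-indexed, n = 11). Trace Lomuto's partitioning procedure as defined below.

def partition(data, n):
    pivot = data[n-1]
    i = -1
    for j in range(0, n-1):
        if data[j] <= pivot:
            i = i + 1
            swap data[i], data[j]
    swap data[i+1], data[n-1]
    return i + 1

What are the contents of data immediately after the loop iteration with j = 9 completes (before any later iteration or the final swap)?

pivot=8, i=-1
j=0: 13>8, skip
j=1: 14>8, skip
j=2: 5≤8, i=0, swap(0,2) ⇒ [5, 14, 13, 10, 19, 16, 18, 4, 12, 17, 8]
j=3: 10>8, skip
j=4: 19>8, skip
j=5: 16>8, skip
j=6: 18>8, skip
j=7: 4≤8, i=1, swap(1,7) ⇒ [5, 4, 13, 10, 19, 16, 18, 14, 12, 17, 8]
j=8: 12>8, skip
j=9: 17>8, skip
(after j=9) data = [5, 4, 13, 10, 19, 16, 18, 14, 12, 17, 8]

[5, 4, 13, 10, 19, 16, 18, 14, 12, 17, 8]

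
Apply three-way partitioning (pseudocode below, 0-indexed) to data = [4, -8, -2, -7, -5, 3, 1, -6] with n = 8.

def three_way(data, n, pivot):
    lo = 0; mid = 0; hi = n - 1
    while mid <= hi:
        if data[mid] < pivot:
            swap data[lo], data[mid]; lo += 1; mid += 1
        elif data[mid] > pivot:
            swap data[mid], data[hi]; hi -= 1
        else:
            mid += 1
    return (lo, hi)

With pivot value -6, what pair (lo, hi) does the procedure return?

pivot = -6; lo=0, mid=0, hi=7
data[mid]=4>-6: swap data[0],data[7]; hi=6 → [-6, -8, -2, -7, -5, 3, 1, 4]
data[mid]=-6=-6: mid=1
data[mid]=-8<-6: swap data[0],data[1]; lo=1,mid=2 → [-8, -6, -2, -7, -5, 3, 1, 4]
data[mid]=-2>-6: swap data[2],data[6]; hi=5 → [-8, -6, 1, -7, -5, 3, -2, 4]
data[mid]=1>-6: swap data[2],data[5]; hi=4 → [-8, -6, 3, -7, -5, 1, -2, 4]
data[mid]=3>-6: swap data[2],data[4]; hi=3 → [-8, -6, -5, -7, 3, 1, -2, 4]
data[mid]=-5>-6: swap data[2],data[3]; hi=2 → [-8, -6, -7, -5, 3, 1, -2, 4]
data[mid]=-7<-6: swap data[1],data[2]; lo=2,mid=3 → [-8, -7, -6, -5, 3, 1, -2, 4]
end: lo=2, hi=2; data = [-8, -7, -6, -5, 3, 1, -2, 4]

(2, 2)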